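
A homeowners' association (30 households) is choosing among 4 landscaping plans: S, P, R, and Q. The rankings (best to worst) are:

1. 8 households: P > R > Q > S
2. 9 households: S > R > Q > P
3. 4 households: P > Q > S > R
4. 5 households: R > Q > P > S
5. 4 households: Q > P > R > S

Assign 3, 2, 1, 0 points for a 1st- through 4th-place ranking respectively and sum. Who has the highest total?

R

S: 8·0 + 9·3 + 4·1 + 5·0 + 4·0 = 31
P: 8·3 + 9·0 + 4·3 + 5·1 + 4·2 = 49
R: 8·2 + 9·2 + 4·0 + 5·3 + 4·1 = 53
Q: 8·1 + 9·1 + 4·2 + 5·2 + 4·3 = 47
R has the highest Borda score (53).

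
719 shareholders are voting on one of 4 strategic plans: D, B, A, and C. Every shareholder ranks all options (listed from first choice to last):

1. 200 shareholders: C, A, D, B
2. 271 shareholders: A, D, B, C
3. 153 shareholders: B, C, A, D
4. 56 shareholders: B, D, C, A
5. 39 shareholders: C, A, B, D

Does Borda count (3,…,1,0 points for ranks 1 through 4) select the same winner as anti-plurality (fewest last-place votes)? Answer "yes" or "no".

yes

Borda — scores: D 854, B 937, A 1444, C 1079. Winner: A.
Anti-plurality — last-place votes: D 192, B 200, A 56, C 271. Winner: A.
The two methods agree.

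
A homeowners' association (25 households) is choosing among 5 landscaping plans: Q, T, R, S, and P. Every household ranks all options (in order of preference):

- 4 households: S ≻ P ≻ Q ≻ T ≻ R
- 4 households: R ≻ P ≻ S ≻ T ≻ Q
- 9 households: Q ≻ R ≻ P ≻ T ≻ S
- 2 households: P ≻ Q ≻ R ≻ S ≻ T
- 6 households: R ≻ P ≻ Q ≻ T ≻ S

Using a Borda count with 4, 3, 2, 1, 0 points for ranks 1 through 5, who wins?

R

Q: 4·2 + 4·0 + 9·4 + 2·3 + 6·2 = 62
T: 4·1 + 4·1 + 9·1 + 2·0 + 6·1 = 23
R: 4·0 + 4·4 + 9·3 + 2·2 + 6·4 = 71
S: 4·4 + 4·2 + 9·0 + 2·1 + 6·0 = 26
P: 4·3 + 4·3 + 9·2 + 2·4 + 6·3 = 68
R has the highest Borda score (71).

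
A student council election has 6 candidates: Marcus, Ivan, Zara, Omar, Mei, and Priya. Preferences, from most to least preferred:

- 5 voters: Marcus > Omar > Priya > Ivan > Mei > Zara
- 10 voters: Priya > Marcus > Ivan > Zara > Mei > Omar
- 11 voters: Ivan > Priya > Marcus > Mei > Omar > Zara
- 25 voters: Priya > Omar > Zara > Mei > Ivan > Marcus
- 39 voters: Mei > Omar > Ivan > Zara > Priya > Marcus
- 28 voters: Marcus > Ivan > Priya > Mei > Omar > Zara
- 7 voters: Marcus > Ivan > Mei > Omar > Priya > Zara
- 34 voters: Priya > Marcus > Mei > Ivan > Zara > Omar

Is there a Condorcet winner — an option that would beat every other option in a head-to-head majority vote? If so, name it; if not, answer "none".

Checking pairwise contests:
Priya beats Marcus 119–40.
Marcus beats Ivan 84–75.
Marcus beats Zara 95–64.
Marcus beats Omar 95–64.
Marcus beats Mei 95–64.
Ivan beats Priya 85–74.
Every option loses at least one head-to-head, so there is no Condorcet winner.

none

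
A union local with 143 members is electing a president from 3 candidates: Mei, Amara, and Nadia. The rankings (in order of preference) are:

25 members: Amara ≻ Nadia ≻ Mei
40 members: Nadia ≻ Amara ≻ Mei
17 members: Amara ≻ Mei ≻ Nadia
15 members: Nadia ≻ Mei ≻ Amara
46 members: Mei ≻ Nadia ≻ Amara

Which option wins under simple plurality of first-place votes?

First-place votes: Mei 46, Amara 42, Nadia 55.
Nadia has the most first-place votes.

Nadia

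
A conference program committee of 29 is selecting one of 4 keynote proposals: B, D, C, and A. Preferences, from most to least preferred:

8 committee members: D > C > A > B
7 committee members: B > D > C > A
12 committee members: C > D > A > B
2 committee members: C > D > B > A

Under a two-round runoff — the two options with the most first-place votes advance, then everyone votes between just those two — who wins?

D

Round 1 first-place votes: B 7, D 8, C 14, A 0.
C and D advance.
Runoff: C is preferred to D by 14 voters; D by 15.
D wins the runoff.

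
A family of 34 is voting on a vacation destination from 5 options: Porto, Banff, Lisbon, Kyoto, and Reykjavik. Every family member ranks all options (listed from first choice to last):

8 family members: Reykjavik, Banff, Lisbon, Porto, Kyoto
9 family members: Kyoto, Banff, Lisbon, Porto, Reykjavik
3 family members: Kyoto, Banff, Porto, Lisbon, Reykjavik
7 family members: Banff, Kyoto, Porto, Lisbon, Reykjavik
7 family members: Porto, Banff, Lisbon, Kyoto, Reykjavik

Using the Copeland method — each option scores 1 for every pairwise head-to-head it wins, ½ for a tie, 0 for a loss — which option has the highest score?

Porto: beats Reykjavik; ties Lisbon; loses to Banff and Kyoto → score 1.5.
Banff: beats Porto, Lisbon, Kyoto, and Reykjavik → score 4.
Lisbon: beats Reykjavik; ties Porto; loses to Banff and Kyoto → score 1.5.
Kyoto: beats Porto, Lisbon, and Reykjavik; loses to Banff → score 3.
Reykjavik: loses to Porto, Banff, Lisbon, and Kyoto → score 0.
Banff has the best pairwise record.

Banff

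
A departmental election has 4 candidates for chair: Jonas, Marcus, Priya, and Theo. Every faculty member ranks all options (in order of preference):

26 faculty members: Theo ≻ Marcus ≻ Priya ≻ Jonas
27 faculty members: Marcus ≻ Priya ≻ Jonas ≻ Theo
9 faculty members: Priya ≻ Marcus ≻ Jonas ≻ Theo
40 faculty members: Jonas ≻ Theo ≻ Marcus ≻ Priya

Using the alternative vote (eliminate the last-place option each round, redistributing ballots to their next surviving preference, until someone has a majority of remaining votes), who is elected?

Round 1: Jonas 40, Marcus 27, Priya 9, Theo 26. Eliminate Priya.
Round 2: Jonas 40, Marcus 36, Theo 26. Eliminate Theo.
Round 3: Jonas 40, Marcus 62. Marcus has a majority.

Marcus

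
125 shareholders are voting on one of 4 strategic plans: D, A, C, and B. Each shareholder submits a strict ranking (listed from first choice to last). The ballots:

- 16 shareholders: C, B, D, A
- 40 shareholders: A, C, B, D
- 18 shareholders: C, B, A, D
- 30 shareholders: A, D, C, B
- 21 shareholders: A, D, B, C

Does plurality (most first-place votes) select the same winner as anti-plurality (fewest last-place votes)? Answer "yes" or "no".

yes

Plurality — first-place votes: D 0, A 91, C 34, B 0. Winner: A.
Anti-plurality — last-place votes: D 58, A 16, C 21, B 30. Winner: A.
The two methods agree.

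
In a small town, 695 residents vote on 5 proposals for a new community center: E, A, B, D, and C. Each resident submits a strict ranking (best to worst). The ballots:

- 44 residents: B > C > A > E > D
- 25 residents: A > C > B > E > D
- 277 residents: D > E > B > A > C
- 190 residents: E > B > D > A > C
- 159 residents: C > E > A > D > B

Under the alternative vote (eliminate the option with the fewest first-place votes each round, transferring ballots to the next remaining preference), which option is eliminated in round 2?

Round 1: E 190, A 25, B 44, D 277, C 159. Eliminate A.
Round 2: E 190, B 44, D 277, C 184. Eliminate B.

B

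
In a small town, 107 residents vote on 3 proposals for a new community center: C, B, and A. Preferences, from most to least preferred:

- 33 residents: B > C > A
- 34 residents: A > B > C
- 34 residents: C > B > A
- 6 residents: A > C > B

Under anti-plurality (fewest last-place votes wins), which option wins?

Last-place votes: C 34, B 6, A 67.
B is ranked last by the fewest voters, so B wins.

B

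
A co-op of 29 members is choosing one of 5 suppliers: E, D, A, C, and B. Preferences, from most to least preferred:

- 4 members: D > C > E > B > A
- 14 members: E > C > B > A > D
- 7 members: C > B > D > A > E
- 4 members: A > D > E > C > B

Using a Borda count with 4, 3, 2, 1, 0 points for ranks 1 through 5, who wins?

E: 4·2 + 14·4 + 7·0 + 4·2 = 72
D: 4·4 + 14·0 + 7·2 + 4·3 = 42
A: 4·0 + 14·1 + 7·1 + 4·4 = 37
C: 4·3 + 14·3 + 7·4 + 4·1 = 86
B: 4·1 + 14·2 + 7·3 + 4·0 = 53
C has the highest Borda score (86).

C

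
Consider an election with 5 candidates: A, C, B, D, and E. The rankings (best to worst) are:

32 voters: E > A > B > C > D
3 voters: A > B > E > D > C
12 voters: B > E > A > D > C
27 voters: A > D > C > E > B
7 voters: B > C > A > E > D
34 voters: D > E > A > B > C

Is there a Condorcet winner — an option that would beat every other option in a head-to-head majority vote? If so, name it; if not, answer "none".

Checking pairwise contests:
E beats A 78–37.
A beats C 108–7.
A beats B 96–19.
A beats D 81–34.
D beats E 61–54.
Every option loses at least one head-to-head, so there is no Condorcet winner.

none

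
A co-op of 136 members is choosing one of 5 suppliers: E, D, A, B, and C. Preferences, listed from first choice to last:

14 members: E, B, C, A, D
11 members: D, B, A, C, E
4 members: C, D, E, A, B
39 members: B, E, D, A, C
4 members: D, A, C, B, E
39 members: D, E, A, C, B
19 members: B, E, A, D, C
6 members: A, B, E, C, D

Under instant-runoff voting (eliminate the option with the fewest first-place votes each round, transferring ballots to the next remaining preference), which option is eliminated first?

Round 1: E 14, D 54, A 6, B 58, C 4. Eliminate C.

C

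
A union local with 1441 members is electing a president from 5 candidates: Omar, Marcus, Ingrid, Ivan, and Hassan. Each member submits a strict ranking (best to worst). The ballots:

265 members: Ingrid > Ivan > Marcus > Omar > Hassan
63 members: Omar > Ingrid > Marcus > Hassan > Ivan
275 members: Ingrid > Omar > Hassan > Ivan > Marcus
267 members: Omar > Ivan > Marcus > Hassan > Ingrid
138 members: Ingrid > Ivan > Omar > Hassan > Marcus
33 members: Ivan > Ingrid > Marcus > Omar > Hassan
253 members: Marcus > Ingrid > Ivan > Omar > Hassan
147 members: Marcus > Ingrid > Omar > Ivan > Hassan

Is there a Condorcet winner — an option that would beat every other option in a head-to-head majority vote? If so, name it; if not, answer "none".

Ingrid vs Omar: 1111–330 for Ingrid.
Ingrid vs Marcus: 774–667 for Ingrid.
Ingrid vs Ivan: 1141–300 for Ingrid.
Ingrid vs Hassan: 1174–267 for Ingrid.
Ingrid beats every other option head-to-head.

Ingrid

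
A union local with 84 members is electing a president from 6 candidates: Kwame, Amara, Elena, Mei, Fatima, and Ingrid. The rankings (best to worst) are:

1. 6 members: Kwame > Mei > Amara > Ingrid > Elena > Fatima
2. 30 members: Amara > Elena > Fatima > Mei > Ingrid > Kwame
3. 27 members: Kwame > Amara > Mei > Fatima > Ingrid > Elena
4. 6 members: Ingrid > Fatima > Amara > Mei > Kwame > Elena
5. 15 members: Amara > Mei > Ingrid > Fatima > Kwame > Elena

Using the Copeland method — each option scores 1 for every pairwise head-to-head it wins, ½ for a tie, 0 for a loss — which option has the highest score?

Kwame: beats Elena; loses to Amara, Mei, Fatima, and Ingrid → score 1.
Amara: beats Kwame, Elena, Mei, Fatima, and Ingrid → score 5.
Elena: loses to Kwame, Amara, Mei, Fatima, and Ingrid → score 0.
Mei: beats Kwame, Elena, Fatima, and Ingrid; loses to Amara → score 4.
Fatima: beats Kwame, Elena, and Ingrid; loses to Amara and Mei → score 3.
Ingrid: beats Kwame and Elena; loses to Amara, Mei, and Fatima → score 2.
Amara has the best pairwise record.

Amara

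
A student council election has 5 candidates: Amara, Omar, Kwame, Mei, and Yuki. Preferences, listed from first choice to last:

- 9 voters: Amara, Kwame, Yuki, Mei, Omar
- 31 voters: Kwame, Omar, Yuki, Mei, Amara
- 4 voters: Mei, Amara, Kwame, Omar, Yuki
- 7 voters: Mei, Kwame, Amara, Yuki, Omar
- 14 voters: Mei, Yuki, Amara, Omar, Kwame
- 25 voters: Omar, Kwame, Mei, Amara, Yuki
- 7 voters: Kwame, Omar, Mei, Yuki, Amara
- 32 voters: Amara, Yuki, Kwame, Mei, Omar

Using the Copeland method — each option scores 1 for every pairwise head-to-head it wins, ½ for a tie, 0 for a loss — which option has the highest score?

Kwame

Amara: beats Omar and Yuki; loses to Kwame and Mei → score 2.
Omar: beats Yuki; loses to Amara, Kwame, and Mei → score 1.
Kwame: beats Amara, Omar, Mei, and Yuki → score 4.
Mei: beats Amara and Omar; loses to Kwame and Yuki → score 2.
Yuki: beats Mei; loses to Amara, Omar, and Kwame → score 1.
Kwame has the best pairwise record.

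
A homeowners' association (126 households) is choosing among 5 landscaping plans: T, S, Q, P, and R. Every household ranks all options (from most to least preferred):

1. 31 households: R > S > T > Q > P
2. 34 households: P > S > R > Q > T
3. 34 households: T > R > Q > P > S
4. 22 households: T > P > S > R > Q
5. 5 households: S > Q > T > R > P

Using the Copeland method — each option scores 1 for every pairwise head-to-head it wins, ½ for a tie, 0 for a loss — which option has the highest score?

R

T: beats Q and P; loses to S and R → score 2.
S: beats T and Q; loses to P and R → score 2.
Q: beats P; loses to T, S, and R → score 1.
P: beats S; loses to T, Q, and R → score 1.
R: beats T, S, Q, and P → score 4.
R has the best pairwise record.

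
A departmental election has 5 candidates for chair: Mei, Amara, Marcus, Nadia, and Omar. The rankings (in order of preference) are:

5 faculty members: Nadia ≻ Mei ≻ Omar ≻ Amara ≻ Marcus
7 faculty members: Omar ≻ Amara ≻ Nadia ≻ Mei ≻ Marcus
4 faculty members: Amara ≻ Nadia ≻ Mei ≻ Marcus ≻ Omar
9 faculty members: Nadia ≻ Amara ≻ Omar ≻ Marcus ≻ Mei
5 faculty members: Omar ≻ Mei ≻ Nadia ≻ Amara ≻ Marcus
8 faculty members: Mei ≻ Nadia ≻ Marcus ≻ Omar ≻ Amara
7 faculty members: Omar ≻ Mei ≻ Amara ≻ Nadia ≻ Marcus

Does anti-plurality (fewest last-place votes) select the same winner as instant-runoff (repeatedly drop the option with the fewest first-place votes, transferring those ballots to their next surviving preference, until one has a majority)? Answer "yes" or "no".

Anti-plurality — last-place votes: Mei 9, Amara 8, Marcus 24, Nadia 0, Omar 4. Winner: Nadia.
Instant-runoff — R1 Mei 8, Amara 4, Marcus 0, Nadia 14, Omar 19 (Marcus out); R2 Mei 8, Amara 4, Nadia 14, Omar 19 (Amara out); R3 Mei 8, Nadia 18, Omar 19 (Mei out); R4 Nadia 26, Omar 19 (Nadia winner). Winner: Nadia.
The two methods agree.

yes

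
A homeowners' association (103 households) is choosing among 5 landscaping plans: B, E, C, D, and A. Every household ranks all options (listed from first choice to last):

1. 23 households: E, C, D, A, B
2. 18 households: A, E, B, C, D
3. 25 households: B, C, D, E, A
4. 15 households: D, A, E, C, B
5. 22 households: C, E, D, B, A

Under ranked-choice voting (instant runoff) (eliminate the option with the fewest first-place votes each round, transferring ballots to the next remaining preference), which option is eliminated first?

Round 1: B 25, E 23, C 22, D 15, A 18. Eliminate D.

D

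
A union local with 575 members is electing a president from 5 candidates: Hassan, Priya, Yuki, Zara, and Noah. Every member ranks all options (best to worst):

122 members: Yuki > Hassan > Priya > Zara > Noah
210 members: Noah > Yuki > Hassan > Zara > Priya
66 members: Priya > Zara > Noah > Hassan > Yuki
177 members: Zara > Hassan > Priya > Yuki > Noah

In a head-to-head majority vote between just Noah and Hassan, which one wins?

Voters preferring Noah to Hassan: 276; preferring Hassan to Noah: 299.
Hassan wins the head-to-head.

Hassan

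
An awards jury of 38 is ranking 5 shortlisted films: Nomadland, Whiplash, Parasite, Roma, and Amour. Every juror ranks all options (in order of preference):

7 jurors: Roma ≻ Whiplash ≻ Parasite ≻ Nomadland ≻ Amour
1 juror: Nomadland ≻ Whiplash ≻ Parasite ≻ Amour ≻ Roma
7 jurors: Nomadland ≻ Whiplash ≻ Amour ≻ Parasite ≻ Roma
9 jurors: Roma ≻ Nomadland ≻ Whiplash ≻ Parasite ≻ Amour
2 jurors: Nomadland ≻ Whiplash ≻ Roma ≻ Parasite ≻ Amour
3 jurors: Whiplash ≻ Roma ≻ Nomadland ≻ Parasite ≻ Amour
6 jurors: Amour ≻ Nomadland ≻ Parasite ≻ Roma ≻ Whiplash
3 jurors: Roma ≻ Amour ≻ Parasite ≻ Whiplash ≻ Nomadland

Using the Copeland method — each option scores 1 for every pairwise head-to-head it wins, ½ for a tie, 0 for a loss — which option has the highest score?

Nomadland: beats Whiplash, Parasite, and Amour; loses to Roma → score 3.
Whiplash: beats Parasite and Amour; loses to Nomadland and Roma → score 2.
Parasite: beats Amour; loses to Nomadland, Whiplash, and Roma → score 1.
Roma: beats Nomadland, Whiplash, Parasite, and Amour → score 4.
Amour: loses to Nomadland, Whiplash, Parasite, and Roma → score 0.
Roma has the best pairwise record.

Roma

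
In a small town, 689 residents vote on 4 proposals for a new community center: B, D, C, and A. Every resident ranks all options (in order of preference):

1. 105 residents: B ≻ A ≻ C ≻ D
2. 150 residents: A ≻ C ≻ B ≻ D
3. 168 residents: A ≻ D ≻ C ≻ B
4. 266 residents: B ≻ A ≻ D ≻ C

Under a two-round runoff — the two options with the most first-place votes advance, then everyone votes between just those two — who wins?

Round 1 first-place votes: B 371, D 0, C 0, A 318.
B and A advance.
Runoff: B is preferred to A by 371 voters; A by 318.
B wins the runoff.

B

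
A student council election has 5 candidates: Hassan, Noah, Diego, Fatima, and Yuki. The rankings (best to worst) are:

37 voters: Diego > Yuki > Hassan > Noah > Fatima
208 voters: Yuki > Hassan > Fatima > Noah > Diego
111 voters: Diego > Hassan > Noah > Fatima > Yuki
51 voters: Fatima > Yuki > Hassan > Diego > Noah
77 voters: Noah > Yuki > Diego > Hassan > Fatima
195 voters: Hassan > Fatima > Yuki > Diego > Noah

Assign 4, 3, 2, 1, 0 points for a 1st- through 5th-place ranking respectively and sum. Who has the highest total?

Hassan

Hassan: 37·2 + 208·3 + 111·3 + 51·2 + 77·1 + 195·4 = 1990
Noah: 37·1 + 208·1 + 111·2 + 51·0 + 77·4 + 195·0 = 775
Diego: 37·4 + 208·0 + 111·4 + 51·1 + 77·2 + 195·1 = 992
Fatima: 37·0 + 208·2 + 111·1 + 51·4 + 77·0 + 195·3 = 1316
Yuki: 37·3 + 208·4 + 111·0 + 51·3 + 77·3 + 195·2 = 1717
Hassan has the highest Borda score (1990).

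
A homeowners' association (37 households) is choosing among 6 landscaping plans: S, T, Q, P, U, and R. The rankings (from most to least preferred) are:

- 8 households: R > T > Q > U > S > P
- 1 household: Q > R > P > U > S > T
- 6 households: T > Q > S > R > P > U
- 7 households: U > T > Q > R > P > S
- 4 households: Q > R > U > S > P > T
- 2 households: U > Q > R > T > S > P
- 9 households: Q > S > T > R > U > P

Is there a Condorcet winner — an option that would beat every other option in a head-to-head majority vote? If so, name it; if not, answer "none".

T

T vs S: 23–14 for T.
T vs Q: 21–16 for T.
T vs P: 32–5 for T.
T vs U: 23–14 for T.
T vs R: 22–15 for T.
T beats every other option head-to-head.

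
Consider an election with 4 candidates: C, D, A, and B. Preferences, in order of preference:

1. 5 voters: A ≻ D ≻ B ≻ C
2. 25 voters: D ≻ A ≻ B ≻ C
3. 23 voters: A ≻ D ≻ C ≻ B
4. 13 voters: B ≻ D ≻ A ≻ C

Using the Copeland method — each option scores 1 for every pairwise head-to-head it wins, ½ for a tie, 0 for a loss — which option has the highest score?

D

C: loses to D, A, and B → score 0.
D: beats C, A, and B → score 3.
A: beats C and B; loses to D → score 2.
B: beats C; loses to D and A → score 1.
D has the best pairwise record.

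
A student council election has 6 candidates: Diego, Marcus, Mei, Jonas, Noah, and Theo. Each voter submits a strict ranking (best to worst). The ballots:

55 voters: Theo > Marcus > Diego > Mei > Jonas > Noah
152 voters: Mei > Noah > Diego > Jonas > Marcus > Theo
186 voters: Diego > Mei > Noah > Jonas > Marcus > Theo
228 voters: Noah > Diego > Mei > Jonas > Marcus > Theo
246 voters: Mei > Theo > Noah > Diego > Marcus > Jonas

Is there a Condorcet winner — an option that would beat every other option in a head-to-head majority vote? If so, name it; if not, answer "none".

Checking pairwise contests:
Noah beats Diego 626–241.
Diego beats Marcus 812–55.
Diego beats Mei 469–398.
Diego beats Jonas 867–0.
Mei beats Noah 639–228.
Diego beats Theo 566–301.
Every option loses at least one head-to-head, so there is no Condorcet winner.

none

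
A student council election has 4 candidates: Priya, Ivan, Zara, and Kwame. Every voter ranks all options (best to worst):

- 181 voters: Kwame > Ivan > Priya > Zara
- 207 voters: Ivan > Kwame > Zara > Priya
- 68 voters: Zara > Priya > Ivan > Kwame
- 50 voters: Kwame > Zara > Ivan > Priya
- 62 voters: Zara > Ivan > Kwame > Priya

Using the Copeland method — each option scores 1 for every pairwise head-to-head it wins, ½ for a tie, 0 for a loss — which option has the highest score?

Priya: loses to Ivan, Zara, and Kwame → score 0.
Ivan: beats Priya, Zara, and Kwame → score 3.
Zara: beats Priya; loses to Ivan and Kwame → score 1.
Kwame: beats Priya and Zara; loses to Ivan → score 2.
Ivan has the best pairwise record.

Ivan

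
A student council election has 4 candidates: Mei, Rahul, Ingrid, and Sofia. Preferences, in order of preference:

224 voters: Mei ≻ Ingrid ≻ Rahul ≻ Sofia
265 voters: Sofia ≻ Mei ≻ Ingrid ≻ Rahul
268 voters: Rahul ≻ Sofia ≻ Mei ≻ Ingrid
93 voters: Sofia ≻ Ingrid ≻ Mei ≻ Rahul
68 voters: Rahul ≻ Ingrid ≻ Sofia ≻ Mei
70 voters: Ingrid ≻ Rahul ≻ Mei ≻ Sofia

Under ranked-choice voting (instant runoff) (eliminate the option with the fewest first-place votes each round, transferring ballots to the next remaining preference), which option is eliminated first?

Ingrid

Round 1: Mei 224, Rahul 336, Ingrid 70, Sofia 358. Eliminate Ingrid.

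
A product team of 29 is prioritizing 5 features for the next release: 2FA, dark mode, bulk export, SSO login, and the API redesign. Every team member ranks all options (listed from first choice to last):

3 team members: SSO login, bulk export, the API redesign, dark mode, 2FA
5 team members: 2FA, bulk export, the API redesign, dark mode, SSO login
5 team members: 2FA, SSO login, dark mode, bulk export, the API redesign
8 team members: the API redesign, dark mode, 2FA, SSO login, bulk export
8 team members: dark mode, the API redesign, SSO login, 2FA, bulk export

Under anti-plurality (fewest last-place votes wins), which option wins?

dark mode

Last-place votes: 2FA 3, dark mode 0, bulk export 16, SSO login 5, the API redesign 5.
dark mode is ranked last by the fewest voters, so dark mode wins.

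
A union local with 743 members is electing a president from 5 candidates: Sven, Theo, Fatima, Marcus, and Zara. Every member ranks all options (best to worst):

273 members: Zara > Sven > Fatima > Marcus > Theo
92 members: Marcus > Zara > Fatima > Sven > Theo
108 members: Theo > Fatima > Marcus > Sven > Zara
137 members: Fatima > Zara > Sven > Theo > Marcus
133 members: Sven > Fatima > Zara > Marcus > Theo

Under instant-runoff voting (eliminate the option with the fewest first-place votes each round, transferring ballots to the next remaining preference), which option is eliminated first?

Marcus

Round 1: Sven 133, Theo 108, Fatima 137, Marcus 92, Zara 273. Eliminate Marcus.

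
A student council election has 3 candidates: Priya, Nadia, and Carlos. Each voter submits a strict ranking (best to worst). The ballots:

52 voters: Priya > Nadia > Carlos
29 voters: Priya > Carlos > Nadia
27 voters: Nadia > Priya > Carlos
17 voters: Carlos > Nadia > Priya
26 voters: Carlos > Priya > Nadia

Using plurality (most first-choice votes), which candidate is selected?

Priya

First-place votes: Priya 81, Nadia 27, Carlos 43.
Priya has the most first-place votes.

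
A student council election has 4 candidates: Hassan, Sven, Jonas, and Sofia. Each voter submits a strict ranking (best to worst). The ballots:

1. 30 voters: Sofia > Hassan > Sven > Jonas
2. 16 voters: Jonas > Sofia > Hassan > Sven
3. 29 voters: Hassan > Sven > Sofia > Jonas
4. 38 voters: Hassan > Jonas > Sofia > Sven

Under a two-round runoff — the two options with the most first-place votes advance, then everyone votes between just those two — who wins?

Round 1 first-place votes: Hassan 67, Sven 0, Jonas 16, Sofia 30.
Hassan and Sofia advance.
Runoff: Hassan is preferred to Sofia by 67 voters; Sofia by 46.
Hassan wins the runoff.

Hassan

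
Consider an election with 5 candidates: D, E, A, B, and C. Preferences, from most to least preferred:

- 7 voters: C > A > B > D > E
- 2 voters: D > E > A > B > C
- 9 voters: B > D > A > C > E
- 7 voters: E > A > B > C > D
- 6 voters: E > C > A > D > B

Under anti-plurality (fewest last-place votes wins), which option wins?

A

Last-place votes: D 7, E 16, A 0, B 6, C 2.
A is ranked last by the fewest voters, so A wins.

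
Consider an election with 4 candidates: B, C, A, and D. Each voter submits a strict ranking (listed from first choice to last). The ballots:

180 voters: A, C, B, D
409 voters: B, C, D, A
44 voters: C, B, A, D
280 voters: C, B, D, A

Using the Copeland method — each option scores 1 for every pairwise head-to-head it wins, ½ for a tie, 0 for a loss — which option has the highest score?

B: beats A and D; loses to C → score 2.
C: beats B, A, and D → score 3.
A: loses to B, C, and D → score 0.
D: beats A; loses to B and C → score 1.
C has the best pairwise record.

C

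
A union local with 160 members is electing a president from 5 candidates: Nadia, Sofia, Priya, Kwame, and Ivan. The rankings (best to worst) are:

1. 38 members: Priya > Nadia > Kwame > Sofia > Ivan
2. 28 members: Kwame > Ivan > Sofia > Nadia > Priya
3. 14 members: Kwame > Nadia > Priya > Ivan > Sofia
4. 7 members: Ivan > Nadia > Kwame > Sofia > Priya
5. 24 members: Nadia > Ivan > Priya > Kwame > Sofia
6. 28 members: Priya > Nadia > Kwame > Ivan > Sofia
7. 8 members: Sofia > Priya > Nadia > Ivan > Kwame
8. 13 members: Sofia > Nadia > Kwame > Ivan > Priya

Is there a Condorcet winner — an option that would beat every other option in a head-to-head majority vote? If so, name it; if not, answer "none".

Nadia

Nadia vs Sofia: 111–49 for Nadia.
Nadia vs Priya: 86–74 for Nadia.
Nadia vs Kwame: 118–42 for Nadia.
Nadia vs Ivan: 125–35 for Nadia.
Nadia beats every other option head-to-head.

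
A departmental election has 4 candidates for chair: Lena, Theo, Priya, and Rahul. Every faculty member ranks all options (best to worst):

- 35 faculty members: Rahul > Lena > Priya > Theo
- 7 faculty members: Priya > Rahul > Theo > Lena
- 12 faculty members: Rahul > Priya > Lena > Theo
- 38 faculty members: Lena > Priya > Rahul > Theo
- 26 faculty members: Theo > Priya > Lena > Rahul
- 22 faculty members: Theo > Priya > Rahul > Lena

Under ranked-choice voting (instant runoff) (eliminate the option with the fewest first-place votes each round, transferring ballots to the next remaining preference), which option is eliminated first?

Priya

Round 1: Lena 38, Theo 48, Priya 7, Rahul 47. Eliminate Priya.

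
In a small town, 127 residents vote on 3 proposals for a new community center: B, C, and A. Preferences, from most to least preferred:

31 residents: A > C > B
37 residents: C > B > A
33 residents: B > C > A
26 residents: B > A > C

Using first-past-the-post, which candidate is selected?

First-place votes: B 59, C 37, A 31.
B has the most first-place votes.

B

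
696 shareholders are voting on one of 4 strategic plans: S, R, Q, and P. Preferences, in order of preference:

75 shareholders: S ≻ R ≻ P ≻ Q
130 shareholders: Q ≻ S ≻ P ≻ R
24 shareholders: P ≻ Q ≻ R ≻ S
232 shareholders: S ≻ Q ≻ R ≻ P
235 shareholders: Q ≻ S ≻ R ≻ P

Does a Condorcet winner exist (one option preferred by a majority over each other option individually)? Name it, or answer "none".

Q

Q vs S: 389–307 for Q.
Q vs R: 621–75 for Q.
Q vs P: 597–99 for Q.
Q beats every other option head-to-head.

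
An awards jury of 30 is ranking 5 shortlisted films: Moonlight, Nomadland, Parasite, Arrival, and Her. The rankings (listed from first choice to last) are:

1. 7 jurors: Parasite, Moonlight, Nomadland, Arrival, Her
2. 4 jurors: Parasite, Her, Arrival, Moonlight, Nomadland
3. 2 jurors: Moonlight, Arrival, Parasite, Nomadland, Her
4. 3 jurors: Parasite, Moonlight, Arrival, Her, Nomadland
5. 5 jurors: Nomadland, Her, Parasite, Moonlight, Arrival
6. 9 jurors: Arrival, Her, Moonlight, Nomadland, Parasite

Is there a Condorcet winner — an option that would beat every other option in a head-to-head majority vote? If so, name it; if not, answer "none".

Parasite

Parasite vs Moonlight: 19–11 for Parasite.
Parasite vs Nomadland: 16–14 for Parasite.
Parasite vs Arrival: 19–11 for Parasite.
Parasite vs Her: 16–14 for Parasite.
Parasite beats every other option head-to-head.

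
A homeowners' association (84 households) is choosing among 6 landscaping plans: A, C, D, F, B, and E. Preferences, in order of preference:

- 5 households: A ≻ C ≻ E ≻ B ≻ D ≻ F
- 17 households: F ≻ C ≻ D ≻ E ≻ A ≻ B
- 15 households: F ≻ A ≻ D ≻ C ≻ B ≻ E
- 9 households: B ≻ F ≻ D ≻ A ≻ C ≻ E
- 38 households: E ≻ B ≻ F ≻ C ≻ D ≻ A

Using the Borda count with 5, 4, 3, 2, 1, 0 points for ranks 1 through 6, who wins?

F

A: 5·5 + 17·1 + 15·4 + 9·2 + 38·0 = 120
C: 5·4 + 17·4 + 15·2 + 9·1 + 38·2 = 203
D: 5·1 + 17·3 + 15·3 + 9·3 + 38·1 = 166
F: 5·0 + 17·5 + 15·5 + 9·4 + 38·3 = 310
B: 5·2 + 17·0 + 15·1 + 9·5 + 38·4 = 222
E: 5·3 + 17·2 + 15·0 + 9·0 + 38·5 = 239
F has the highest Borda score (310).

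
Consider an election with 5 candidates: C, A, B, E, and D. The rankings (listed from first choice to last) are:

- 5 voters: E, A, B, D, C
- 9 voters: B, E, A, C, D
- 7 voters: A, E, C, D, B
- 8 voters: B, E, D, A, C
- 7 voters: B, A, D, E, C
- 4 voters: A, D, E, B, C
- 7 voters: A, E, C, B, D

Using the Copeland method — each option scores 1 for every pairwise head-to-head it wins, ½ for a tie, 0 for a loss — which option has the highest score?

C: loses to A, B, E, and D → score 0.
A: beats C, E, and D; loses to B → score 3.
B: beats C, A, E, and D → score 4.
E: beats C and D; loses to A and B → score 2.
D: beats C; loses to A, B, and E → score 1.
B has the best pairwise record.

B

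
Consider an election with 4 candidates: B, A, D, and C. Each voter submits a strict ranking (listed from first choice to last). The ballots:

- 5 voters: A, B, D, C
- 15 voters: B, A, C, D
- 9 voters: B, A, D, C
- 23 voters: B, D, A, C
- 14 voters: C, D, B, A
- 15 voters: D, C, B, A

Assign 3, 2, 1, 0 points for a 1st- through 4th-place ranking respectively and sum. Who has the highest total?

B

B: 5·2 + 15·3 + 9·3 + 23·3 + 14·1 + 15·1 = 180
A: 5·3 + 15·2 + 9·2 + 23·1 + 14·0 + 15·0 = 86
D: 5·1 + 15·0 + 9·1 + 23·2 + 14·2 + 15·3 = 133
C: 5·0 + 15·1 + 9·0 + 23·0 + 14·3 + 15·2 = 87
B has the highest Borda score (180).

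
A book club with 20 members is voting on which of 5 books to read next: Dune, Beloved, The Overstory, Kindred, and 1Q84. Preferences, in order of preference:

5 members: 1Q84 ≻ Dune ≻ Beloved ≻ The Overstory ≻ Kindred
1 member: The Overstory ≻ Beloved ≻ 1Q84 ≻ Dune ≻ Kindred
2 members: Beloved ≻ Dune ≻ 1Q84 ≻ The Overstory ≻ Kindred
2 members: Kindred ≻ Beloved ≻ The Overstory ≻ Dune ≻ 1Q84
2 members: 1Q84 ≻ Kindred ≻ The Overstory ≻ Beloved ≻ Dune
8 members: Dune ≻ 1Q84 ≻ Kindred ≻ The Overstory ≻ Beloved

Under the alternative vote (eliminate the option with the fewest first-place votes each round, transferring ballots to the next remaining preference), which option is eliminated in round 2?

Kindred

Round 1: Dune 8, Beloved 2, The Overstory 1, Kindred 2, 1Q84 7. Eliminate The Overstory.
Round 2: Dune 8, Beloved 3, Kindred 2, 1Q84 7. Eliminate Kindred.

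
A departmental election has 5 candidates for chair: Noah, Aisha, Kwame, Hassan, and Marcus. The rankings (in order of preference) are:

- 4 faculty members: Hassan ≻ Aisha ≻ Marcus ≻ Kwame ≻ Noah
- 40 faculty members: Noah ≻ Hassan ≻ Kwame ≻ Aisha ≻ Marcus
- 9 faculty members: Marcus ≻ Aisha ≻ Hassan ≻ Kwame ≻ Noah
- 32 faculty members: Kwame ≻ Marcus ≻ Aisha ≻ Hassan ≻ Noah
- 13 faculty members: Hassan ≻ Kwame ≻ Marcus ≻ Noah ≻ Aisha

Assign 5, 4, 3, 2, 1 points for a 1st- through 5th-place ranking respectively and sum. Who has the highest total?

Kwame

Noah: 4·1 + 40·5 + 9·1 + 32·1 + 13·2 = 271
Aisha: 4·4 + 40·2 + 9·4 + 32·3 + 13·1 = 241
Kwame: 4·2 + 40·3 + 9·2 + 32·5 + 13·4 = 358
Hassan: 4·5 + 40·4 + 9·3 + 32·2 + 13·5 = 336
Marcus: 4·3 + 40·1 + 9·5 + 32·4 + 13·3 = 264
Kwame has the highest Borda score (358).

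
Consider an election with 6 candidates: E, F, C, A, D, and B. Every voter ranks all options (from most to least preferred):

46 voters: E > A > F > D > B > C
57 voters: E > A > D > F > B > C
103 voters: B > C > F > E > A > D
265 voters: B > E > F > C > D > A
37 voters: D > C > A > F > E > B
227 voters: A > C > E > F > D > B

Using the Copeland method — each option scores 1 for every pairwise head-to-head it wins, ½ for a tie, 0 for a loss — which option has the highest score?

E: beats F, C, A, and D; loses to B → score 4.
F: beats C, A, and D; loses to E and B → score 3.
C: beats A and D; loses to E, F, and B → score 2.
A: beats D; loses to E, F, C, and B → score 1.
D: loses to E, F, C, A, and B → score 0.
B: beats E, F, C, A, and D → score 5.
B has the best pairwise record.

B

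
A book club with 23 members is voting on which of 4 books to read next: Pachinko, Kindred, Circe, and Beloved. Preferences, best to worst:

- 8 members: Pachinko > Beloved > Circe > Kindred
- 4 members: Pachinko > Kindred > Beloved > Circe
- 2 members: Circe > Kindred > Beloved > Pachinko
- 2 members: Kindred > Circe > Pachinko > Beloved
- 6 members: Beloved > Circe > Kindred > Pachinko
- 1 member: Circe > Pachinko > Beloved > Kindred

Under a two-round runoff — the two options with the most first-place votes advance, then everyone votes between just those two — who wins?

Pachinko

Round 1 first-place votes: Pachinko 12, Kindred 2, Circe 3, Beloved 6.
Pachinko and Beloved advance.
Runoff: Pachinko is preferred to Beloved by 15 voters; Beloved by 8.
Pachinko wins the runoff.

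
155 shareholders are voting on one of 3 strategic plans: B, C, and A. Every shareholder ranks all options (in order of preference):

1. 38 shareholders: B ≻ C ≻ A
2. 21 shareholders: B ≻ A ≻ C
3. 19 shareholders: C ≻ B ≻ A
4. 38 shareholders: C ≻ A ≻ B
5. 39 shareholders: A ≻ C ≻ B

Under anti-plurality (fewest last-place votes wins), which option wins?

Last-place votes: B 77, C 21, A 57.
C is ranked last by the fewest voters, so C wins.

C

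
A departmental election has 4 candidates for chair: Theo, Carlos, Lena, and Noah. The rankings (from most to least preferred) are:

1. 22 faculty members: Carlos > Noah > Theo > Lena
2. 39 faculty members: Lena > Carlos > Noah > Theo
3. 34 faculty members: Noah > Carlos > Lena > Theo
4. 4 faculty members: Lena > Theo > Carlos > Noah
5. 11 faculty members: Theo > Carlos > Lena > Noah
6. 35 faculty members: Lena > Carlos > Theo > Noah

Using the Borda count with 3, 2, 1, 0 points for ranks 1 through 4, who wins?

Theo: 22·1 + 39·0 + 34·0 + 4·2 + 11·3 + 35·1 = 98
Carlos: 22·3 + 39·2 + 34·2 + 4·1 + 11·2 + 35·2 = 308
Lena: 22·0 + 39·3 + 34·1 + 4·3 + 11·1 + 35·3 = 279
Noah: 22·2 + 39·1 + 34·3 + 4·0 + 11·0 + 35·0 = 185
Carlos has the highest Borda score (308).

Carlos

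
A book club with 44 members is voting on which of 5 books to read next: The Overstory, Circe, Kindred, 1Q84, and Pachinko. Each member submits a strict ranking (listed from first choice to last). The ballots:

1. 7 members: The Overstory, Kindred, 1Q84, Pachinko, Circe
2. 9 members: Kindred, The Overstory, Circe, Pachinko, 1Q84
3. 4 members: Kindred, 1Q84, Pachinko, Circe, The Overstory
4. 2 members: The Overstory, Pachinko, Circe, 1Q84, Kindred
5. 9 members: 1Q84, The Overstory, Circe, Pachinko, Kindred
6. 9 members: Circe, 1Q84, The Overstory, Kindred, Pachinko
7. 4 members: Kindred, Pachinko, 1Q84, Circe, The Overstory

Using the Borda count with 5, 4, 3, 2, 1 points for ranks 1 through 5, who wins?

The Overstory

The Overstory: 7·5 + 9·4 + 4·1 + 2·5 + 9·4 + 9·3 + 4·1 = 152
Circe: 7·1 + 9·3 + 4·2 + 2·3 + 9·3 + 9·5 + 4·2 = 128
Kindred: 7·4 + 9·5 + 4·5 + 2·1 + 9·1 + 9·2 + 4·5 = 142
1Q84: 7·3 + 9·1 + 4·4 + 2·2 + 9·5 + 9·4 + 4·3 = 143
Pachinko: 7·2 + 9·2 + 4·3 + 2·4 + 9·2 + 9·1 + 4·4 = 95
The Overstory has the highest Borda score (152).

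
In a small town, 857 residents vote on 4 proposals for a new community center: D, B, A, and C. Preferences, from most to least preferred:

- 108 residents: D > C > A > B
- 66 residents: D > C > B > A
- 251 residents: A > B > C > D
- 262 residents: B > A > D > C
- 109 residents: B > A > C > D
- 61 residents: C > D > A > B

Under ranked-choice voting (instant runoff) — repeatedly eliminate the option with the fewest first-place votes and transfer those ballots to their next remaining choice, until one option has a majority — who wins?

Round 1: D 174, B 371, A 251, C 61. Eliminate C.
Round 2: D 235, B 371, A 251. Eliminate D.
Round 3: B 437, A 420. B has a majority.

B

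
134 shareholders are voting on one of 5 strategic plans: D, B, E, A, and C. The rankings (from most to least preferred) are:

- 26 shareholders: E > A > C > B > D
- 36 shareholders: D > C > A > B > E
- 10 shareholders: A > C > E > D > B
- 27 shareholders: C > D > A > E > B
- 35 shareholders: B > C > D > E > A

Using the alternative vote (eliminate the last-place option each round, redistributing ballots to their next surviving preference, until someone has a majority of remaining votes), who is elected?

Round 1: D 36, B 35, E 26, A 10, C 27. Eliminate A.
Round 2: D 36, B 35, E 26, C 37. Eliminate E.
Round 3: D 36, B 35, C 63. Eliminate B.
Round 4: D 36, C 98. C has a majority.

C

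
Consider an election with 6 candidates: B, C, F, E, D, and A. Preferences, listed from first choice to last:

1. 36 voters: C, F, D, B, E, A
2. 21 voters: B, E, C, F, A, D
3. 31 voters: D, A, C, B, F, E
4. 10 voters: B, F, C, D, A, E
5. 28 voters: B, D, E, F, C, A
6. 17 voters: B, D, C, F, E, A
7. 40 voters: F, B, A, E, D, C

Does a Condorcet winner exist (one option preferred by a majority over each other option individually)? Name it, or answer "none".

B

B vs C: 116–67 for B.
B vs F: 107–76 for B.
B vs E: 183–0 for B.
B vs D: 116–67 for B.
B vs A: 152–31 for B.
B beats every other option head-to-head.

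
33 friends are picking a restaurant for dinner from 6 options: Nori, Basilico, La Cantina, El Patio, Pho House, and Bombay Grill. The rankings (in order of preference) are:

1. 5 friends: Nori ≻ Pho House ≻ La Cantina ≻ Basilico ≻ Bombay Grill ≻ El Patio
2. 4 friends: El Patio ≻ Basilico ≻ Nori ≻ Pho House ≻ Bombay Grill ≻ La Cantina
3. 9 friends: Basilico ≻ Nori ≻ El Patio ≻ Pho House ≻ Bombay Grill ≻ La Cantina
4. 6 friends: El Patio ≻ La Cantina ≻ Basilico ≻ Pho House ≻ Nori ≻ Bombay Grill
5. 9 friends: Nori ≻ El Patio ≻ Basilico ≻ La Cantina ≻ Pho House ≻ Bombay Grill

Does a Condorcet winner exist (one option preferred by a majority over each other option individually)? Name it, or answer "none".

Checking pairwise contests:
Basilico beats Nori 19–14.
El Patio beats Basilico 19–14.
Nori beats La Cantina 27–6.
Nori beats El Patio 23–10.
Nori beats Pho House 27–6.
Nori beats Bombay Grill 33–0.
Every option loses at least one head-to-head, so there is no Condorcet winner.

none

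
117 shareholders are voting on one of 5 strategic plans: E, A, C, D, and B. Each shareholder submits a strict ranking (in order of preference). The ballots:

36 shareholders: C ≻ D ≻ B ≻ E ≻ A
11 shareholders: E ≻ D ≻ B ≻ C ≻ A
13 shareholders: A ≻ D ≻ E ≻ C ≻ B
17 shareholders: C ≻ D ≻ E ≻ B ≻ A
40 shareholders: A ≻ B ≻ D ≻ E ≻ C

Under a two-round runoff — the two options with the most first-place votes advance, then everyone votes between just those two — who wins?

Round 1 first-place votes: E 11, A 53, C 53, D 0, B 0.
A and C advance.
Runoff: A is preferred to C by 53 voters; C by 64.
C wins the runoff.

C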